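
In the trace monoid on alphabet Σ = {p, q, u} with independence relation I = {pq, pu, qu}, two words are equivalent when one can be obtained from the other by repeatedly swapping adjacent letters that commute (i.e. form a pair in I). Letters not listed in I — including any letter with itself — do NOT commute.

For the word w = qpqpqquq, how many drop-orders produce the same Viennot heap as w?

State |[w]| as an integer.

168

piece 0:q — minimal
piece 1:p — minimal
piece 2:q rests on {0:q}
piece 3:p rests on {1:p}
piece 4:q rests on {2:q}
piece 5:q rests on {4:q}
piece 6:u — minimal
piece 7:q rests on {5:q}
minimal pieces: {0:q, 1:p, 6:u}
ways to finish when only these pieces remain (= sum over removing one remaining piece with nothing left below it):
  1 left: {3}→1  {6}→1  {7}→1
  2 left: {1,3}→1  {3,6}→2  {3,7}→2  {5,7}→1  {6,7}→2
  3 left: {1,3,6}→3  {1,3,7}→3  {3,5,7}→3  {3,6,7}→6  {4,5,7}→1  {5,6,7}→3
  4 left: {1,3,5,7}→6  {1,3,6,7}→12  {2,4,5,7}→1  {3,4,5,7}→4  {3,5,6,7}→12  {4,5,6,7}→4
  5 left: {0,2,4,5,7}→1  {1,3,4,5,7}→10  {1,3,5,6,7}→30  {2,3,4,5,7}→5  {2,4,5,6,7}→5  {3,4,5,6,7}→20
  6 left: {0,2,3,4,5,7}→6  {0,2,4,5,6,7}→6  {1,2,3,4,5,7}→15  {1,3,4,5,6,7}→60  {2,3,4,5,6,7}→30
  placing 0:q first → 105 extensions
  placing 1:p first → 42 extensions
  placing 6:u first → 21 extensions
total linear extensions = 168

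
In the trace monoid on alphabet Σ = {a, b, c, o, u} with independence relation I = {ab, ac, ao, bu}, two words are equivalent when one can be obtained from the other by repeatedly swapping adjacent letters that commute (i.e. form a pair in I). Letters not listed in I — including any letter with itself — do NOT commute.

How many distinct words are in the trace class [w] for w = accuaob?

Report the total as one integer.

9

#0=a has no predecessor
#1=c has no predecessor
#2=c depends on [1:c]
#3=u depends on [0:a, 2:c]
#4=a depends on [3:u]
#5=o depends on [3:u]
#6=b depends on [5:o]
sources: [0:a, 1:c]
N(rest) = Σ N(rest − s) over sources s of rest; N(one piece) = 1:
  size 1 → [4]=1  [6]=1
  size 2 → [4,6]=2  [5,6]=1
  size 3 → [4,5,6]=3
  size 4 → [3,4,5,6]=3
  size 5 → [0,3,4,5,6]=3  [2,3,4,5,6]=3
  first=0(a) contributes 3
  first=1(c) contributes 6
|[w]| = 9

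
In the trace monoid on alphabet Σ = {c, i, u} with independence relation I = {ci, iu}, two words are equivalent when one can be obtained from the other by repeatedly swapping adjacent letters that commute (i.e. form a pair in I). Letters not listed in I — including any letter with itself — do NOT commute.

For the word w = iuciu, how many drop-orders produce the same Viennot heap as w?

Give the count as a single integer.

0(i) covers ∅
1(u) covers ∅
2(c) covers 1:u
3(i) covers 0:i
4(u) covers 2:c
floor of heap: 0:i, 1:u
completions by unplaced set U, small U first (add the entries for U minus each lowest piece of U):
  |U|=1: {3}:1  {4}:1
  |U|=2: {0,3}:1  {2,4}:1  {3,4}:2
  |U|=3: {0,3,4}:3  {1,2,4}:1  {2,3,4}:3
  start at 0(i): 4
  start at 1(u): 6
sum over floor = 10

10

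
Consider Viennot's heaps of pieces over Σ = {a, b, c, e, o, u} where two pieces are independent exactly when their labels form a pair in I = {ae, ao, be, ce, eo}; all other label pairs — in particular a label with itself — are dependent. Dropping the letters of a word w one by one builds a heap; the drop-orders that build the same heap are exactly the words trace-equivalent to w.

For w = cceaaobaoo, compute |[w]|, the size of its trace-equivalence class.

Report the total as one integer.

0(c) covers ∅
1(c) covers 0:c
2(e) covers ∅
3(a) covers 1:c
4(a) covers 3:a
5(o) covers 1:c
6(b) covers 4:a, 5:o
7(a) covers 6:b
8(o) covers 6:b
9(o) covers 8:o
floor of heap: 0:c, 2:e
completions by unplaced set U, small U first (add the entries for U minus each lowest piece of U):
  |U|=1: {2}:1  {7}:1  {9}:1
  |U|=2: {2,7}:2  {2,9}:2  {7,9}:2  {8,9}:1
  |U|=3: {2,7,9}:6  {2,8,9}:3  {7,8,9}:3
  |U|=4: {2,7,8,9}:12  {6,7,8,9}:3
  |U|=5: {2,6,7,8,9}:15  {4,6,7,8,9}:3  {5,6,7,8,9}:3
  |U|=6: {2,4,6,7,8,9}:18  {2,5,6,7,8,9}:18  {3,4,6,7,8,9}:3  {4,5,6,7,8,9}:6
  |U|=7: {2,3,4,6,7,8,9}:21  {2,4,5,6,7,8,9}:42  {3,4,5,6,7,8,9}:9
  |U|=8: {1,3,4,5,6,7,8,9}:9  {2,3,4,5,6,7,8,9}:72
  start at 0(c): 81
  start at 2(e): 9
sum over floor = 90

90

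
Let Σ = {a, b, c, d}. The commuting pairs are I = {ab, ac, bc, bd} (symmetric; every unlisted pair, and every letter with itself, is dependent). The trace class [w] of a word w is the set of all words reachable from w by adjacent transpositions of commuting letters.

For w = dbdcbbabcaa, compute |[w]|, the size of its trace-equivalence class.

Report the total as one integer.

3300

drop 0:d onto floor
drop 1:b onto floor
drop 2:d onto {0:d}
drop 3:c onto {2:d}
drop 4:b onto {1:b}
drop 5:b onto {4:b}
drop 6:a onto {2:d}
drop 7:b onto {5:b}
drop 8:c onto {3:c}
drop 9:a onto {6:a}
drop 10:a onto {9:a}
ground layer = {0:d, 1:b}
drop-orders for the pieces not yet dropped (sum over which currently-grounded one goes next):
  1 to go: {7} 1  {8} 1  {10} 1
  2 to go: {3,8} 1  {5,7} 1  {7,8} 2  {7,10} 2  {8,10} 2  {9,10} 1
  3 to go: {3,7,8} 3  {3,8,10} 3  {4,5,7} 1  {5,7,8} 3  {5,7,10} 3  {6,9,10} 1  {7,8,10} 6  {7,9,10} 3  {8,9,10} 3
  4 to go: {1,4,5,7} 1  {3,5,7,8} 6  {3,7,8,10} 12  {3,8,9,10} 6  {4,5,7,8} 4  {4,5,7,10} 4  {5,7,8,10} 12  {5,7,9,10} 6  {6,7,9,10} 4  {6,8,9,10} 4  {7,8,9,10} 12
  5 to go: {1,4,5,7,8} 5  {1,4,5,7,10} 5  {3,4,5,7,8} 10  {3,5,7,8,10} 30  {3,6,8,9,10} 10  {3,7,8,9,10} 30  {4,5,7,8,10} 20  {4,5,7,9,10} 10  {5,6,7,9,10} 10  {5,7,8,9,10} 30  {6,7,8,9,10} 20
  6 to go: {1,3,4,5,7,8} 15  {1,4,5,7,8,10} 30  {1,4,5,7,9,10} 15  {2,3,6,8,9,10} 10  {3,4,5,7,8,10} 60  {3,5,7,8,9,10} 90  {3,6,7,8,9,10} 60  {4,5,6,7,9,10} 20  {4,5,7,8,9,10} 60  {5,6,7,8,9,10} 60
  7 to go: {0,2,3,6,8,9,10} 10  {1,3,4,5,7,8,10} 105  {1,4,5,6,7,9,10} 35  {1,4,5,7,8,9,10} 105  {2,3,6,7,8,9,10} 70  {3,4,5,7,8,9,10} 210  {3,5,6,7,8,9,10} 210  {4,5,6,7,8,9,10} 140
  8 to go: {0,2,3,6,7,8,9,10} 80  {1,3,4,5,7,8,9,10} 420  {1,4,5,6,7,8,9,10} 280  {2,3,5,6,7,8,9,10} 280  {3,4,5,6,7,8,9,10} 560
  9 to go: {0,2,3,5,6,7,8,9,10} 360  {1,3,4,5,6,7,8,9,10} 1260  {2,3,4,5,6,7,8,9,10} 840
  if 0:d drops first: 2100 orders
  if 1:b drops first: 1200 orders
heap linearizations: 3300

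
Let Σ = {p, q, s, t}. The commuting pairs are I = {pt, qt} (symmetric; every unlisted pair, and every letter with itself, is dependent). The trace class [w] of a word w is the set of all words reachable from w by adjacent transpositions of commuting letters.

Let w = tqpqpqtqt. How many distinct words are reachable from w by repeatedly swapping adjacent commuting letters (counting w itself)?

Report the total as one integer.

0(t) covers ∅
1(q) covers ∅
2(p) covers 1:q
3(q) covers 2:p
4(p) covers 3:q
5(q) covers 4:p
6(t) covers 0:t
7(q) covers 5:q
8(t) covers 6:t
floor of heap: 0:t, 1:q
completions by unplaced set U, small U first (add the entries for U minus each lowest piece of U):
  |U|=1: {7}:1  {8}:1
  |U|=2: {5,7}:1  {6,8}:1  {7,8}:2
  |U|=3: {0,6,8}:1  {4,5,7}:1  {5,7,8}:3  {6,7,8}:3
  |U|=4: {0,6,7,8}:4  {3,4,5,7}:1  {4,5,7,8}:4  {5,6,7,8}:6
  |U|=5: {0,5,6,7,8}:10  {2,3,4,5,7}:1  {3,4,5,7,8}:5  {4,5,6,7,8}:10
  |U|=6: {0,4,5,6,7,8}:20  {1,2,3,4,5,7}:1  {2,3,4,5,7,8}:6  {3,4,5,6,7,8}:15
  |U|=7: {0,3,4,5,6,7,8}:35  {1,2,3,4,5,7,8}:7  {2,3,4,5,6,7,8}:21
  start at 0(t): 28
  start at 1(q): 56
sum over floor = 84

84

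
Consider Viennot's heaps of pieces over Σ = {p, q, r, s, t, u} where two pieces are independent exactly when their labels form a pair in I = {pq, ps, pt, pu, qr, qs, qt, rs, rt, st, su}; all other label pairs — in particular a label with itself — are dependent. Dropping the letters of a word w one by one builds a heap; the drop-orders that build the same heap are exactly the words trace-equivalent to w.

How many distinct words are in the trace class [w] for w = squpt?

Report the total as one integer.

20

piece 0:s — minimal
piece 1:q — minimal
piece 2:u rests on {1:q}
piece 3:p — minimal
piece 4:t rests on {2:u}
minimal pieces: {0:s, 1:q, 3:p}
ways to finish when only these pieces remain (= sum over removing one remaining piece with nothing left below it):
  1 left: {0}→1  {3}→1  {4}→1
  2 left: {0,3}→2  {0,4}→2  {2,4}→1  {3,4}→2
  3 left: {0,2,4}→3  {0,3,4}→6  {1,2,4}→1  {2,3,4}→3
  placing 0:s first → 4 extensions
  placing 1:q first → 12 extensions
  placing 3:p first → 4 extensions
total linear extensions = 20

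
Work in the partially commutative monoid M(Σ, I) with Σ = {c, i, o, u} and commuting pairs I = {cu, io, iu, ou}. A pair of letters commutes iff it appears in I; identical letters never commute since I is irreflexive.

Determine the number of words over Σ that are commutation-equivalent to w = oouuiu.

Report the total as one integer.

drop 0:o onto floor
drop 1:o onto {0:o}
drop 2:u onto floor
drop 3:u onto {2:u}
drop 4:i onto floor
drop 5:u onto {3:u}
ground layer = {0:o, 2:u, 4:i}
drop-orders for the pieces not yet dropped (sum over which currently-grounded one goes next):
  1 to go: {1} 1  {4} 1  {5} 1
  2 to go: {0,1} 1  {1,4} 2  {1,5} 2  {3,5} 1  {4,5} 2
  3 to go: {0,1,4} 3  {0,1,5} 3  {1,3,5} 3  {1,4,5} 6  {2,3,5} 1  {3,4,5} 3
  4 to go: {0,1,3,5} 6  {0,1,4,5} 12  {1,2,3,5} 4  {1,3,4,5} 12  {2,3,4,5} 4
  if 0:o drops first: 20 orders
  if 2:u drops first: 30 orders
  if 4:i drops first: 10 orders
heap linearizations: 60

60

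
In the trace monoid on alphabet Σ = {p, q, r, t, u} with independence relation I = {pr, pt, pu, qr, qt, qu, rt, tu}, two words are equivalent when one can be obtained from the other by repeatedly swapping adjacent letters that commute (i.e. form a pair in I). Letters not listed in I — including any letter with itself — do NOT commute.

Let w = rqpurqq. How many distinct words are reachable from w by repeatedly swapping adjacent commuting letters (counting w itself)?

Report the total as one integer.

0(r) covers ∅
1(q) covers ∅
2(p) covers 1:q
3(u) covers 0:r
4(r) covers 3:u
5(q) covers 2:p
6(q) covers 5:q
floor of heap: 0:r, 1:q
completions by unplaced set U, small U first (add the entries for U minus each lowest piece of U):
  |U|=1: {4}:1  {6}:1
  |U|=2: {3,4}:1  {4,6}:2  {5,6}:1
  |U|=3: {0,3,4}:1  {2,5,6}:1  {3,4,6}:3  {4,5,6}:3
  |U|=4: {0,3,4,6}:4  {1,2,5,6}:1  {2,4,5,6}:4  {3,4,5,6}:6
  |U|=5: {0,3,4,5,6}:10  {1,2,4,5,6}:5  {2,3,4,5,6}:10
  start at 0(r): 15
  start at 1(q): 20
sum over floor = 35

35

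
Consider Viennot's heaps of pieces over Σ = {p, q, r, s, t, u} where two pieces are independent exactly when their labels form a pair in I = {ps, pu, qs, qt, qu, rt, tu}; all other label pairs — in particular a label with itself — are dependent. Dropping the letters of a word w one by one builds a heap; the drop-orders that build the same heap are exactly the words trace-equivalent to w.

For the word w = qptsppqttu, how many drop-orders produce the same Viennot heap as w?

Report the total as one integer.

drop 0:q onto floor
drop 1:p onto {0:q}
drop 2:t onto {1:p}
drop 3:s onto {2:t}
drop 4:p onto {2:t}
drop 5:p onto {4:p}
drop 6:q onto {5:p}
drop 7:t onto {3:s, 5:p}
drop 8:t onto {7:t}
drop 9:u onto {3:s}
ground layer = {0:q}
drop-orders for the pieces not yet dropped (sum over which currently-grounded one goes next):
  1 to go: {6} 1  {8} 1  {9} 1
  2 to go: {6,8} 2  {6,9} 2  {7,8} 1  {8,9} 2
  3 to go: {6,7,8} 3  {6,8,9} 6  {7,8,9} 3
  4 to go: {3,7,8,9} 3  {5,6,7,8} 3  {6,7,8,9} 12
  5 to go: {3,6,7,8,9} 15  {4,5,6,7,8} 3  {5,6,7,8,9} 15
  6 to go: {3,5,6,7,8,9} 30  {4,5,6,7,8,9} 18
  7 to go: {3,4,5,6,7,8,9} 48
  8 to go: {2,3,4,5,6,7,8,9} 48
  if 0:q drops first: 48 orders

48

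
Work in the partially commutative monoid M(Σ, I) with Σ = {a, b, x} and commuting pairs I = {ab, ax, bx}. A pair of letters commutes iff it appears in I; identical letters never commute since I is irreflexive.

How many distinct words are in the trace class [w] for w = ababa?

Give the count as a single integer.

10

0(a) covers ∅
1(b) covers ∅
2(a) covers 0:a
3(b) covers 1:b
4(a) covers 2:a
floor of heap: 0:a, 1:b
completions by unplaced set U, small U first (add the entries for U minus each lowest piece of U):
  |U|=1: {3}:1  {4}:1
  |U|=2: {1,3}:1  {2,4}:1  {3,4}:2
  |U|=3: {0,2,4}:1  {1,3,4}:3  {2,3,4}:3
  start at 0(a): 6
  start at 1(b): 4
sum over floor = 10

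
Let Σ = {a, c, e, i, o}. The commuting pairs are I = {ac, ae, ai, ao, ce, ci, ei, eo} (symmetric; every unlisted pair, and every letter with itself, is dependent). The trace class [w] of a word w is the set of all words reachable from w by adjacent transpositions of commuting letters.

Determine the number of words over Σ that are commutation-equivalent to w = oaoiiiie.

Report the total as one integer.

#0=o has no predecessor
#1=a has no predecessor
#2=o depends on [0:o]
#3=i depends on [2:o]
#4=i depends on [3:i]
#5=i depends on [4:i]
#6=i depends on [5:i]
#7=e has no predecessor
sources: [0:o, 1:a, 7:e]
N(rest) = Σ N(rest − s) over sources s of rest; N(one piece) = 1:
  size 1 → [1]=1  [6]=1  [7]=1
  size 2 → [1,6]=2  [1,7]=2  [5,6]=1  [6,7]=2
  size 3 → [1,5,6]=3  [1,6,7]=6  [4,5,6]=1  [5,6,7]=3
  size 4 → [1,4,5,6]=4  [1,5,6,7]=12  [3,4,5,6]=1  [4,5,6,7]=4
  size 5 → [1,3,4,5,6]=5  [1,4,5,6,7]=20  [2,3,4,5,6]=1  [3,4,5,6,7]=5
  size 6 → [0,2,3,4,5,6]=1  [1,2,3,4,5,6]=6  [1,3,4,5,6,7]=30  [2,3,4,5,6,7]=6
  first=0(o) contributes 42
  first=1(a) contributes 7
  first=7(e) contributes 7
|[w]| = 56

56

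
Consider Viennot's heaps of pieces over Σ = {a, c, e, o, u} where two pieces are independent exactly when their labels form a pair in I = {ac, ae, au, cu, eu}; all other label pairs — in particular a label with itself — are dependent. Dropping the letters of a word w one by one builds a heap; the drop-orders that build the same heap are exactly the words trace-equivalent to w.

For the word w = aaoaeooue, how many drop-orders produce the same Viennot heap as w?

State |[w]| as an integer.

4

0(a) covers ∅
1(a) covers 0:a
2(o) covers 1:a
3(a) covers 2:o
4(e) covers 2:o
5(o) covers 3:a, 4:e
6(o) covers 5:o
7(u) covers 6:o
8(e) covers 6:o
floor of heap: 0:a
completions by unplaced set U, small U first (add the entries for U minus each lowest piece of U):
  |U|=1: {7}:1  {8}:1
  |U|=2: {7,8}:2
  |U|=3: {6,7,8}:2
  |U|=4: {5,6,7,8}:2
  |U|=5: {3,5,6,7,8}:2  {4,5,6,7,8}:2
  |U|=6: {3,4,5,6,7,8}:4
  |U|=7: {2,3,4,5,6,7,8}:4
  start at 0(a): 4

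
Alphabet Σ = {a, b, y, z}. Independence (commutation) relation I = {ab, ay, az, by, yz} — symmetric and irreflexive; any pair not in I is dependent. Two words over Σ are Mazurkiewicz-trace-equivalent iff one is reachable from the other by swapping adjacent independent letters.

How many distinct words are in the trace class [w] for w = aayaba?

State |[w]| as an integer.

piece 0:a — minimal
piece 1:a rests on {0:a}
piece 2:y — minimal
piece 3:a rests on {1:a}
piece 4:b — minimal
piece 5:a rests on {3:a}
minimal pieces: {0:a, 2:y, 4:b}
ways to finish when only these pieces remain (= sum over removing one remaining piece with nothing left below it):
  1 left: {2}→1  {4}→1  {5}→1
  2 left: {2,4}→2  {2,5}→2  {3,5}→1  {4,5}→2
  3 left: {1,3,5}→1  {2,3,5}→3  {2,4,5}→6  {3,4,5}→3
  4 left: {0,1,3,5}→1  {1,2,3,5}→4  {1,3,4,5}→4  {2,3,4,5}→12
  placing 0:a first → 20 extensions
  placing 2:y first → 5 extensions
  placing 4:b first → 5 extensions
total linear extensions = 30

30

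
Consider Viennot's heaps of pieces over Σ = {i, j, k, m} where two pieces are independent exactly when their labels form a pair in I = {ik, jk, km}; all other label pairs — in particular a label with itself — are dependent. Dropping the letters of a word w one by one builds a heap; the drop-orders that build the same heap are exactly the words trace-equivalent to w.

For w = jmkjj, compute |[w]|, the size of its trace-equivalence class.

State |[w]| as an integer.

5

#0=j has no predecessor
#1=m depends on [0:j]
#2=k has no predecessor
#3=j depends on [1:m]
#4=j depends on [3:j]
sources: [0:j, 2:k]
N(rest) = Σ N(rest − s) over sources s of rest; N(one piece) = 1:
  size 1 → [2]=1  [4]=1
  size 2 → [2,4]=2  [3,4]=1
  size 3 → [1,3,4]=1  [2,3,4]=3
  first=0(j) contributes 4
  first=2(k) contributes 1
|[w]| = 5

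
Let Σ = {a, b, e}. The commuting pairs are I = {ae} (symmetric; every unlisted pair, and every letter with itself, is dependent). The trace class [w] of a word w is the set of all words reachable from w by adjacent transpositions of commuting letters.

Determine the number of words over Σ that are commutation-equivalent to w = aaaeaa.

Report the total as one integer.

0(a) covers ∅
1(a) covers 0:a
2(a) covers 1:a
3(e) covers ∅
4(a) covers 2:a
5(a) covers 4:a
floor of heap: 0:a, 3:e
completions by unplaced set U, small U first (add the entries for U minus each lowest piece of U):
  |U|=1: {3}:1  {5}:1
  |U|=2: {3,5}:2  {4,5}:1
  |U|=3: {2,4,5}:1  {3,4,5}:3
  |U|=4: {1,2,4,5}:1  {2,3,4,5}:4
  start at 0(a): 5
  start at 3(e): 1
sum over floor = 6

6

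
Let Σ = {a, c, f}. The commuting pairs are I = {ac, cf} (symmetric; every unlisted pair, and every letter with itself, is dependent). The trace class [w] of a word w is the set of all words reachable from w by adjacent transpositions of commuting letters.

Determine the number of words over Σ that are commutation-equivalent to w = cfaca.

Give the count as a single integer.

10

piece 0:c — minimal
piece 1:f — minimal
piece 2:a rests on {1:f}
piece 3:c rests on {0:c}
piece 4:a rests on {2:a}
minimal pieces: {0:c, 1:f}
ways to finish when only these pieces remain (= sum over removing one remaining piece with nothing left below it):
  1 left: {3}→1  {4}→1
  2 left: {0,3}→1  {2,4}→1  {3,4}→2
  3 left: {0,3,4}→3  {1,2,4}→1  {2,3,4}→3
  placing 0:c first → 4 extensions
  placing 1:f first → 6 extensions
total linear extensions = 10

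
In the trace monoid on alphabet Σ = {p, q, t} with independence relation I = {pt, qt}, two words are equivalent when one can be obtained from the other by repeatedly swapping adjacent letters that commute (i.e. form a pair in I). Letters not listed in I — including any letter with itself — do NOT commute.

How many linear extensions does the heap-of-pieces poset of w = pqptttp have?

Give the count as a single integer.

35

drop 0:p onto floor
drop 1:q onto {0:p}
drop 2:p onto {1:q}
drop 3:t onto floor
drop 4:t onto {3:t}
drop 5:t onto {4:t}
drop 6:p onto {2:p}
ground layer = {0:p, 3:t}
drop-orders for the pieces not yet dropped (sum over which currently-grounded one goes next):
  1 to go: {5} 1  {6} 1
  2 to go: {2,6} 1  {4,5} 1  {5,6} 2
  3 to go: {1,2,6} 1  {2,5,6} 3  {3,4,5} 1  {4,5,6} 3
  4 to go: {0,1,2,6} 1  {1,2,5,6} 4  {2,4,5,6} 6  {3,4,5,6} 4
  5 to go: {0,1,2,5,6} 5  {1,2,4,5,6} 10  {2,3,4,5,6} 10
  if 0:p drops first: 20 orders
  if 3:t drops first: 15 orders
heap linearizations: 35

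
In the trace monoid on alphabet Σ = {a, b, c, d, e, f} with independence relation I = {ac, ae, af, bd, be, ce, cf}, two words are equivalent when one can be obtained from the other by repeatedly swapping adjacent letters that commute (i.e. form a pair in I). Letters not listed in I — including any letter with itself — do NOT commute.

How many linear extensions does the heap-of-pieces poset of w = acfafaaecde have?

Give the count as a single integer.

1260

piece 0:a — minimal
piece 1:c — minimal
piece 2:f — minimal
piece 3:a rests on {0:a}
piece 4:f rests on {2:f}
piece 5:a rests on {3:a}
piece 6:a rests on {5:a}
piece 7:e rests on {4:f}
piece 8:c rests on {1:c}
piece 9:d rests on {6:a, 7:e, 8:c}
piece 10:e rests on {9:d}
minimal pieces: {0:a, 1:c, 2:f}
ways to finish when only these pieces remain (= sum over removing one remaining piece with nothing left below it):
  1 left: {10}→1
  2 left: {9,10}→1
  3 left: {6,9,10}→1  {7,9,10}→1  {8,9,10}→1
  4 left: {1,8,9,10}→1  {4,7,9,10}→1  {5,6,9,10}→1  {6,7,9,10}→2  {6,8,9,10}→2  {7,8,9,10}→2
  5 left: {1,6,8,9,10}→3  {1,7,8,9,10}→3  {2,4,7,9,10}→1  {3,5,6,9,10}→1  {4,6,7,9,10}→3  {4,7,8,9,10}→3  {5,6,7,9,10}→3  {5,6,8,9,10}→3  {6,7,8,9,10}→6
  6 left: {0,3,5,6,9,10}→1  {1,4,7,8,9,10}→6  {1,5,6,8,9,10}→6  {1,6,7,8,9,10}→12  {2,4,6,7,9,10}→4  {2,4,7,8,9,10}→4  {3,5,6,7,9,10}→4  {3,5,6,8,9,10}→4  {4,5,6,7,9,10}→6  {4,6,7,8,9,10}→12  {5,6,7,8,9,10}→12
  7 left: {0,3,5,6,7,9,10}→5  {0,3,5,6,8,9,10}→5  {1,2,4,7,8,9,10}→10  {1,3,5,6,8,9,10}→10  {1,4,6,7,8,9,10}→30  {1,5,6,7,8,9,10}→30  {2,4,5,6,7,9,10}→10  {2,4,6,7,8,9,10}→20  {3,4,5,6,7,9,10}→10  {3,5,6,7,8,9,10}→20  {4,5,6,7,8,9,10}→30
  8 left: {0,1,3,5,6,8,9,10}→15  {0,3,4,5,6,7,9,10}→15  {0,3,5,6,7,8,9,10}→30  {1,2,4,6,7,8,9,10}→60  {1,3,5,6,7,8,9,10}→60  {1,4,5,6,7,8,9,10}→90  {2,3,4,5,6,7,9,10}→20  {2,4,5,6,7,8,9,10}→60  {3,4,5,6,7,8,9,10}→60
  9 left: {0,1,3,5,6,7,8,9,10}→105  {0,2,3,4,5,6,7,9,10}→35  {0,3,4,5,6,7,8,9,10}→105  {1,2,4,5,6,7,8,9,10}→210  {1,3,4,5,6,7,8,9,10}→210  {2,3,4,5,6,7,8,9,10}→140
  placing 0:a first → 560 extensions
  placing 1:c first → 280 extensions
  placing 2:f first → 420 extensions
total linear extensions = 1260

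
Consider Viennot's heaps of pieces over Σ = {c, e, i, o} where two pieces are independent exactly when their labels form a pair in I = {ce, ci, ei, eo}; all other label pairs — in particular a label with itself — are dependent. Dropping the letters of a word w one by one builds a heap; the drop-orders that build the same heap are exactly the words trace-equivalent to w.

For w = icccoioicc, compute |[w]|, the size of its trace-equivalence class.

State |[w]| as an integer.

12

0(i) covers ∅
1(c) covers ∅
2(c) covers 1:c
3(c) covers 2:c
4(o) covers 0:i, 3:c
5(i) covers 4:o
6(o) covers 5:i
7(i) covers 6:o
8(c) covers 6:o
9(c) covers 8:c
floor of heap: 0:i, 1:c
completions by unplaced set U, small U first (add the entries for U minus each lowest piece of U):
  |U|=1: {7}:1  {9}:1
  |U|=2: {7,9}:2  {8,9}:1
  |U|=3: {7,8,9}:3
  |U|=4: {6,7,8,9}:3
  |U|=5: {5,6,7,8,9}:3
  |U|=6: {4,5,6,7,8,9}:3
  |U|=7: {0,4,5,6,7,8,9}:3  {3,4,5,6,7,8,9}:3
  |U|=8: {0,3,4,5,6,7,8,9}:6  {2,3,4,5,6,7,8,9}:3
  start at 0(i): 3
  start at 1(c): 9
sum over floor = 12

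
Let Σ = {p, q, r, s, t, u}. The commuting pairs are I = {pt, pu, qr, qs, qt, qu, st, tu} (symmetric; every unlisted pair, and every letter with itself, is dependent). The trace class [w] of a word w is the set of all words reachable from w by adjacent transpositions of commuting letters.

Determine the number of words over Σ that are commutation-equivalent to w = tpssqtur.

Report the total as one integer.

99

piece 0:t — minimal
piece 1:p — minimal
piece 2:s rests on {1:p}
piece 3:s rests on {2:s}
piece 4:q rests on {1:p}
piece 5:t rests on {0:t}
piece 6:u rests on {3:s}
piece 7:r rests on {5:t, 6:u}
minimal pieces: {0:t, 1:p}
ways to finish when only these pieces remain (= sum over removing one remaining piece with nothing left below it):
  1 left: {4}→1  {7}→1
  2 left: {4,7}→2  {5,7}→1  {6,7}→1
  3 left: {0,5,7}→1  {3,6,7}→1  {4,5,7}→3  {4,6,7}→3  {5,6,7}→2
  4 left: {0,4,5,7}→4  {0,5,6,7}→3  {2,3,6,7}→1  {3,4,6,7}→4  {3,5,6,7}→3  {4,5,6,7}→8
  5 left: {0,3,5,6,7}→6  {0,4,5,6,7}→15  {2,3,4,6,7}→5  {2,3,5,6,7}→4  {3,4,5,6,7}→15
  6 left: {0,2,3,5,6,7}→10  {0,3,4,5,6,7}→36  {1,2,3,4,6,7}→5  {2,3,4,5,6,7}→24
  placing 0:t first → 29 extensions
  placing 1:p first → 70 extensions
total linear extensions = 99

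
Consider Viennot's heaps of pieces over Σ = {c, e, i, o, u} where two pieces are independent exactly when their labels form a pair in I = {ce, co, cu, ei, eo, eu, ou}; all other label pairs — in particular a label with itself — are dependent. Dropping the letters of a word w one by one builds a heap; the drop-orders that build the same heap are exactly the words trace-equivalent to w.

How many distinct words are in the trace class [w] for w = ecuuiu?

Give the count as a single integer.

18

drop 0:e onto floor
drop 1:c onto floor
drop 2:u onto floor
drop 3:u onto {2:u}
drop 4:i onto {1:c, 3:u}
drop 5:u onto {4:i}
ground layer = {0:e, 1:c, 2:u}
drop-orders for the pieces not yet dropped (sum over which currently-grounded one goes next):
  1 to go: {0} 1  {5} 1
  2 to go: {0,5} 2  {4,5} 1
  3 to go: {0,4,5} 3  {1,4,5} 1  {3,4,5} 1
  4 to go: {0,1,4,5} 4  {0,3,4,5} 4  {1,3,4,5} 2  {2,3,4,5} 1
  if 0:e drops first: 3 orders
  if 1:c drops first: 5 orders
  if 2:u drops first: 10 orders
heap linearizations: 18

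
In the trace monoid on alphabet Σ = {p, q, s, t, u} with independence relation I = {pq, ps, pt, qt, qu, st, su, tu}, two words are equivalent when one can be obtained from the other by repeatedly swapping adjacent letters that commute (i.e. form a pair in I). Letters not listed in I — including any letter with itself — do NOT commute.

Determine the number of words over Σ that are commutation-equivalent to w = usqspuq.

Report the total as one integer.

drop 0:u onto floor
drop 1:s onto floor
drop 2:q onto {1:s}
drop 3:s onto {2:q}
drop 4:p onto {0:u}
drop 5:u onto {4:p}
drop 6:q onto {3:s}
ground layer = {0:u, 1:s}
drop-orders for the pieces not yet dropped (sum over which currently-grounded one goes next):
  1 to go: {5} 1  {6} 1
  2 to go: {3,6} 1  {4,5} 1  {5,6} 2
  3 to go: {0,4,5} 1  {2,3,6} 1  {3,5,6} 3  {4,5,6} 3
  4 to go: {0,4,5,6} 4  {1,2,3,6} 1  {2,3,5,6} 4  {3,4,5,6} 6
  5 to go: {0,3,4,5,6} 10  {1,2,3,5,6} 5  {2,3,4,5,6} 10
  if 0:u drops first: 15 orders
  if 1:s drops first: 20 orders
heap linearizations: 35

35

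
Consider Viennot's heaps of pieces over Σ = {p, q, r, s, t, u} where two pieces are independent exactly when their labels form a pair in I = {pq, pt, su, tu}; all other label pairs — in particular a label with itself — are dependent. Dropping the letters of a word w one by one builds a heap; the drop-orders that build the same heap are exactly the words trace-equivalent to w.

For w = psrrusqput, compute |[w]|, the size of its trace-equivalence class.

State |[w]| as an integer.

0(p) covers ∅
1(s) covers 0:p
2(r) covers 1:s
3(r) covers 2:r
4(u) covers 3:r
5(s) covers 3:r
6(q) covers 4:u, 5:s
7(p) covers 4:u, 5:s
8(u) covers 6:q, 7:p
9(t) covers 6:q
floor of heap: 0:p
completions by unplaced set U, small U first (add the entries for U minus each lowest piece of U):
  |U|=1: {8}:1  {9}:1
  |U|=2: {7,8}:1  {8,9}:2
  |U|=3: {6,8,9}:2  {7,8,9}:3
  |U|=4: {6,7,8,9}:5
  |U|=5: {4,6,7,8,9}:5  {5,6,7,8,9}:5
  |U|=6: {4,5,6,7,8,9}:10
  |U|=7: {3,4,5,6,7,8,9}:10
  |U|=8: {2,3,4,5,6,7,8,9}:10
  start at 0(p): 10

10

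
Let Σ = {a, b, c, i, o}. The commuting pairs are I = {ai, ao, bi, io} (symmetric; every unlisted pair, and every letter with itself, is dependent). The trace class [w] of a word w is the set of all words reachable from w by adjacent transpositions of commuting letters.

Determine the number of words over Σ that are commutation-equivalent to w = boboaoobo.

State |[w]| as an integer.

4

#0=b has no predecessor
#1=o depends on [0:b]
#2=b depends on [1:o]
#3=o depends on [2:b]
#4=a depends on [2:b]
#5=o depends on [3:o]
#6=o depends on [5:o]
#7=b depends on [4:a, 6:o]
#8=o depends on [7:b]
sources: [0:b]
N(rest) = Σ N(rest − s) over sources s of rest; N(one piece) = 1:
  size 1 → [8]=1
  size 2 → [7,8]=1
  size 3 → [4,7,8]=1  [6,7,8]=1
  size 4 → [4,6,7,8]=2  [5,6,7,8]=1
  size 5 → [3,5,6,7,8]=1  [4,5,6,7,8]=3
  size 6 → [3,4,5,6,7,8]=4
  size 7 → [2,3,4,5,6,7,8]=4
  first=0(b) contributes 4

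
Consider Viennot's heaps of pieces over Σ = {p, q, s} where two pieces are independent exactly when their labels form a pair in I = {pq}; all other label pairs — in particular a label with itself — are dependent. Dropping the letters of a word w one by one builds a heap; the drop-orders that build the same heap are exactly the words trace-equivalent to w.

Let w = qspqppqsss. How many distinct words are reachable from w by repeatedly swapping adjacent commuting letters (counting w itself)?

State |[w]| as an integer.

10

0(q) covers ∅
1(s) covers 0:q
2(p) covers 1:s
3(q) covers 1:s
4(p) covers 2:p
5(p) covers 4:p
6(q) covers 3:q
7(s) covers 5:p, 6:q
8(s) covers 7:s
9(s) covers 8:s
floor of heap: 0:q
completions by unplaced set U, small U first (add the entries for U minus each lowest piece of U):
  |U|=1: {9}:1
  |U|=2: {8,9}:1
  |U|=3: {7,8,9}:1
  |U|=4: {5,7,8,9}:1  {6,7,8,9}:1
  |U|=5: {3,6,7,8,9}:1  {4,5,7,8,9}:1  {5,6,7,8,9}:2
  |U|=6: {2,4,5,7,8,9}:1  {3,5,6,7,8,9}:3  {4,5,6,7,8,9}:3
  |U|=7: {2,4,5,6,7,8,9}:4  {3,4,5,6,7,8,9}:6
  |U|=8: {2,3,4,5,6,7,8,9}:10
  start at 0(q): 10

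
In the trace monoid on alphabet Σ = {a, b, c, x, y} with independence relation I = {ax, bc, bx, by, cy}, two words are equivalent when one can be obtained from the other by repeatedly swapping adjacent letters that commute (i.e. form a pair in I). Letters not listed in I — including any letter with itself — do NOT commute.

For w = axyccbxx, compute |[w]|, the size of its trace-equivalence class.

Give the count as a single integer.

39

0(a) covers ∅
1(x) covers ∅
2(y) covers 0:a, 1:x
3(c) covers 0:a, 1:x
4(c) covers 3:c
5(b) covers 0:a
6(x) covers 2:y, 4:c
7(x) covers 6:x
floor of heap: 0:a, 1:x
completions by unplaced set U, small U first (add the entries for U minus each lowest piece of U):
  |U|=1: {5}:1  {7}:1
  |U|=2: {5,7}:2  {6,7}:1
  |U|=3: {2,6,7}:1  {4,6,7}:1  {5,6,7}:3
  |U|=4: {2,4,6,7}:2  {2,5,6,7}:4  {3,4,6,7}:1  {4,5,6,7}:4
  |U|=5: {2,3,4,6,7}:3  {2,4,5,6,7}:10  {3,4,5,6,7}:5
  |U|=6: {1,2,3,4,6,7}:3  {2,3,4,5,6,7}:18
  start at 0(a): 21
  start at 1(x): 18
sum over floor = 39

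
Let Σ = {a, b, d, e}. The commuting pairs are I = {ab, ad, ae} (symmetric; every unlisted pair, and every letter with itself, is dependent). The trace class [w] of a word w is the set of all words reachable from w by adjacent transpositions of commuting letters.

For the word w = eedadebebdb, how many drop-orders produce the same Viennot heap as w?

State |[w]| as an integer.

11

#0=e has no predecessor
#1=e depends on [0:e]
#2=d depends on [1:e]
#3=a has no predecessor
#4=d depends on [2:d]
#5=e depends on [4:d]
#6=b depends on [5:e]
#7=e depends on [6:b]
#8=b depends on [7:e]
#9=d depends on [8:b]
#10=b depends on [9:d]
sources: [0:e, 3:a]
N(rest) = Σ N(rest − s) over sources s of rest; N(one piece) = 1:
  size 1 → [3]=1  [10]=1
  size 2 → [3,10]=2  [9,10]=1
  size 3 → [3,9,10]=3  [8,9,10]=1
  size 4 → [3,8,9,10]=4  [7,8,9,10]=1
  size 5 → [3,7,8,9,10]=5  [6,7,8,9,10]=1
  size 6 → [3,6,7,8,9,10]=6  [5,6,7,8,9,10]=1
  size 7 → [3,5,6,7,8,9,10]=7  [4,5,6,7,8,9,10]=1
  size 8 → [2,4,5,6,7,8,9,10]=1  [3,4,5,6,7,8,9,10]=8
  size 9 → [1,2,4,5,6,7,8,9,10]=1  [2,3,4,5,6,7,8,9,10]=9
  first=0(e) contributes 10
  first=3(a) contributes 1
|[w]| = 11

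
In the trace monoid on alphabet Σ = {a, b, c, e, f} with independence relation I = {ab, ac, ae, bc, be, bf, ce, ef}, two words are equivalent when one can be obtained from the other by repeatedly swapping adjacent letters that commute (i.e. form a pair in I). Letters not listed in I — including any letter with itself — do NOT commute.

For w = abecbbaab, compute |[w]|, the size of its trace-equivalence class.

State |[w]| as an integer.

2520

#0=a has no predecessor
#1=b has no predecessor
#2=e has no predecessor
#3=c has no predecessor
#4=b depends on [1:b]
#5=b depends on [4:b]
#6=a depends on [0:a]
#7=a depends on [6:a]
#8=b depends on [5:b]
sources: [0:a, 1:b, 2:e, 3:c]
N(rest) = Σ N(rest − s) over sources s of rest; N(one piece) = 1:
  size 1 → [2]=1  [3]=1  [7]=1  [8]=1
  size 2 → [2,3]=2  [2,7]=2  [2,8]=2  [3,7]=2  [3,8]=2  [5,8]=1  [6,7]=1  [7,8]=2
  size 3 → [0,6,7]=1  [2,3,7]=6  [2,3,8]=6  [2,5,8]=3  [2,6,7]=3  [2,7,8]=6  [3,5,8]=3  [3,6,7]=3  [3,7,8]=6  [4,5,8]=1  [5,7,8]=3  [6,7,8]=3
  size 4 → [0,2,6,7]=4  [0,3,6,7]=4  [0,6,7,8]=4  [1,4,5,8]=1  [2,3,5,8]=12  [2,3,6,7]=12  [2,3,7,8]=24  [2,4,5,8]=4  [2,5,7,8]=12  [2,6,7,8]=12  [3,4,5,8]=4  [3,5,7,8]=12  [3,6,7,8]=12  [4,5,7,8]=4  [5,6,7,8]=6
  size 5 → [0,2,3,6,7]=20  [0,2,6,7,8]=20  [0,3,6,7,8]=20  [0,5,6,7,8]=10  [1,2,4,5,8]=5  [1,3,4,5,8]=5  [1,4,5,7,8]=5  [2,3,4,5,8]=20  [2,3,5,7,8]=60  [2,3,6,7,8]=60  [2,4,5,7,8]=20  [2,5,6,7,8]=30  [3,4,5,7,8]=20  [3,5,6,7,8]=30  [4,5,6,7,8]=10
  size 6 → [0,2,3,6,7,8]=120  [0,2,5,6,7,8]=60  [0,3,5,6,7,8]=60  [0,4,5,6,7,8]=20  [1,2,3,4,5,8]=30  [1,2,4,5,7,8]=30  [1,3,4,5,7,8]=30  [1,4,5,6,7,8]=15  [2,3,4,5,7,8]=120  [2,3,5,6,7,8]=180  [2,4,5,6,7,8]=60  [3,4,5,6,7,8]=60
  size 7 → [0,1,4,5,6,7,8]=35  [0,2,3,5,6,7,8]=420  [0,2,4,5,6,7,8]=140  [0,3,4,5,6,7,8]=140  [1,2,3,4,5,7,8]=210  [1,2,4,5,6,7,8]=105  [1,3,4,5,6,7,8]=105  [2,3,4,5,6,7,8]=420
  first=0(a) contributes 840
  first=1(b) contributes 1120
  first=2(e) contributes 280
  first=3(c) contributes 280
|[w]| = 2520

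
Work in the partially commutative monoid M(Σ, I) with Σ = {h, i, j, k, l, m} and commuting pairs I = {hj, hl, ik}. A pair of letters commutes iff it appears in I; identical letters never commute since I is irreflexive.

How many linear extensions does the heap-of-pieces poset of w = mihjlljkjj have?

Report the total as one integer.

drop 0:m onto floor
drop 1:i onto {0:m}
drop 2:h onto {1:i}
drop 3:j onto {1:i}
drop 4:l onto {3:j}
drop 5:l onto {4:l}
drop 6:j onto {5:l}
drop 7:k onto {2:h, 6:j}
drop 8:j onto {7:k}
drop 9:j onto {8:j}
ground layer = {0:m}
drop-orders for the pieces not yet dropped (sum over which currently-grounded one goes next):
  1 to go: {9} 1
  2 to go: {8,9} 1
  3 to go: {7,8,9} 1
  4 to go: {2,7,8,9} 1  {6,7,8,9} 1
  5 to go: {2,6,7,8,9} 2  {5,6,7,8,9} 1
  6 to go: {2,5,6,7,8,9} 3  {4,5,6,7,8,9} 1
  7 to go: {2,4,5,6,7,8,9} 4  {3,4,5,6,7,8,9} 1
  8 to go: {2,3,4,5,6,7,8,9} 5
  if 0:m drops first: 5 orders

5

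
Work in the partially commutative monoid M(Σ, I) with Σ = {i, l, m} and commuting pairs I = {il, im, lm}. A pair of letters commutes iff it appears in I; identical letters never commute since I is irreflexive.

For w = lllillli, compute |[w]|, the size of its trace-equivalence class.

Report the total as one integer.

piece 0:l — minimal
piece 1:l rests on {0:l}
piece 2:l rests on {1:l}
piece 3:i — minimal
piece 4:l rests on {2:l}
piece 5:l rests on {4:l}
piece 6:l rests on {5:l}
piece 7:i rests on {3:i}
minimal pieces: {0:l, 3:i}
ways to finish when only these pieces remain (= sum over removing one remaining piece with nothing left below it):
  1 left: {6}→1  {7}→1
  2 left: {3,7}→1  {5,6}→1  {6,7}→2
  3 left: {3,6,7}→3  {4,5,6}→1  {5,6,7}→3
  4 left: {2,4,5,6}→1  {3,5,6,7}→6  {4,5,6,7}→4
  5 left: {1,2,4,5,6}→1  {2,4,5,6,7}→5  {3,4,5,6,7}→10
  6 left: {0,1,2,4,5,6}→1  {1,2,4,5,6,7}→6  {2,3,4,5,6,7}→15
  placing 0:l first → 21 extensions
  placing 3:i first → 7 extensions
total linear extensions = 28

28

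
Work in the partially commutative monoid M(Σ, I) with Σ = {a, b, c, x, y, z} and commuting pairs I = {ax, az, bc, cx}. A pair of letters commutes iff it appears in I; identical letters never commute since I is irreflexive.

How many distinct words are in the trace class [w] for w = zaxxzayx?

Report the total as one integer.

15

drop 0:z onto floor
drop 1:a onto floor
drop 2:x onto {0:z}
drop 3:x onto {2:x}
drop 4:z onto {3:x}
drop 5:a onto {1:a}
drop 6:y onto {4:z, 5:a}
drop 7:x onto {6:y}
ground layer = {0:z, 1:a}
drop-orders for the pieces not yet dropped (sum over which currently-grounded one goes next):
  1 to go: {7} 1
  2 to go: {6,7} 1
  3 to go: {4,6,7} 1  {5,6,7} 1
  4 to go: {1,5,6,7} 1  {3,4,6,7} 1  {4,5,6,7} 2
  5 to go: {1,4,5,6,7} 3  {2,3,4,6,7} 1  {3,4,5,6,7} 3
  6 to go: {0,2,3,4,6,7} 1  {1,3,4,5,6,7} 6  {2,3,4,5,6,7} 4
  if 0:z drops first: 10 orders
  if 1:a drops first: 5 orders
heap linearizations: 15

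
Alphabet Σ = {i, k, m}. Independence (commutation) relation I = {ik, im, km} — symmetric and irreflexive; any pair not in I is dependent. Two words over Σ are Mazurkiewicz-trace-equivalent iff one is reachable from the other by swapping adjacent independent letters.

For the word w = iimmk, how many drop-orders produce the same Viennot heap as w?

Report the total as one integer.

30

#0=i has no predecessor
#1=i depends on [0:i]
#2=m has no predecessor
#3=m depends on [2:m]
#4=k has no predecessor
sources: [0:i, 2:m, 4:k]
N(rest) = Σ N(rest − s) over sources s of rest; N(one piece) = 1:
  size 1 → [1]=1  [3]=1  [4]=1
  size 2 → [0,1]=1  [1,3]=2  [1,4]=2  [2,3]=1  [3,4]=2
  size 3 → [0,1,3]=3  [0,1,4]=3  [1,2,3]=3  [1,3,4]=6  [2,3,4]=3
  first=0(i) contributes 12
  first=2(m) contributes 12
  first=4(k) contributes 6
|[w]| = 30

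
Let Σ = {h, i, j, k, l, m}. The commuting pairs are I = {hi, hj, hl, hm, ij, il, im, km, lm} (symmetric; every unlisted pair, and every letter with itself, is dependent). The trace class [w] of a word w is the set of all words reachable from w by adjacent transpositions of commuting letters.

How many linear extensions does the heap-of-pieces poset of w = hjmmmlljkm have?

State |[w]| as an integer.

piece 0:h — minimal
piece 1:j — minimal
piece 2:m rests on {1:j}
piece 3:m rests on {2:m}
piece 4:m rests on {3:m}
piece 5:l rests on {1:j}
piece 6:l rests on {5:l}
piece 7:j rests on {4:m, 6:l}
piece 8:k rests on {0:h, 7:j}
piece 9:m rests on {7:j}
minimal pieces: {0:h, 1:j}
ways to finish when only these pieces remain (= sum over removing one remaining piece with nothing left below it):
  1 left: {8}→1  {9}→1
  2 left: {0,8}→1  {8,9}→2
  3 left: {0,8,9}→3  {7,8,9}→2
  4 left: {0,7,8,9}→5  {4,7,8,9}→2  {6,7,8,9}→2
  5 left: {0,4,7,8,9}→7  {0,6,7,8,9}→7  {3,4,7,8,9}→2  {4,6,7,8,9}→4  {5,6,7,8,9}→2
  6 left: {0,3,4,7,8,9}→9  {0,4,6,7,8,9}→18  {0,5,6,7,8,9}→9  {2,3,4,7,8,9}→2  {3,4,6,7,8,9}→6  {4,5,6,7,8,9}→6
  7 left: {0,2,3,4,7,8,9}→11  {0,3,4,6,7,8,9}→33  {0,4,5,6,7,8,9}→33  {2,3,4,6,7,8,9}→8  {3,4,5,6,7,8,9}→12
  8 left: {0,2,3,4,6,7,8,9}→52  {0,3,4,5,6,7,8,9}→78  {2,3,4,5,6,7,8,9}→20
  placing 0:h first → 20 extensions
  placing 1:j first → 150 extensions
total linear extensions = 170

170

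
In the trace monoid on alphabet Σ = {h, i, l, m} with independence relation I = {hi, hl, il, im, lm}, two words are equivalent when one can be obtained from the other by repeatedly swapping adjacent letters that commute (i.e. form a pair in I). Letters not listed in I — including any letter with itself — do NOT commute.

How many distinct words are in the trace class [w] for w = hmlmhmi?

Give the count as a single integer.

0(h) covers ∅
1(m) covers 0:h
2(l) covers ∅
3(m) covers 1:m
4(h) covers 3:m
5(m) covers 4:h
6(i) covers ∅
floor of heap: 0:h, 2:l, 6:i
completions by unplaced set U, small U first (add the entries for U minus each lowest piece of U):
  |U|=1: {2}:1  {5}:1  {6}:1
  |U|=2: {2,5}:2  {2,6}:2  {4,5}:1  {5,6}:2
  |U|=3: {2,4,5}:3  {2,5,6}:6  {3,4,5}:1  {4,5,6}:3
  |U|=4: {1,3,4,5}:1  {2,3,4,5}:4  {2,4,5,6}:12  {3,4,5,6}:4
  |U|=5: {0,1,3,4,5}:1  {1,2,3,4,5}:5  {1,3,4,5,6}:5  {2,3,4,5,6}:20
  start at 0(h): 30
  start at 2(l): 6
  start at 6(i): 6
sum over floor = 42

42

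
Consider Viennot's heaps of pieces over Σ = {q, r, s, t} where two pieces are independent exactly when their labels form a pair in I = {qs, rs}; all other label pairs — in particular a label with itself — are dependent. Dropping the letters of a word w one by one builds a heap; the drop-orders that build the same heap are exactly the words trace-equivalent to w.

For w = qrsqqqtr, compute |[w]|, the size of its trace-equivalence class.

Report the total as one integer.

#0=q has no predecessor
#1=r depends on [0:q]
#2=s has no predecessor
#3=q depends on [1:r]
#4=q depends on [3:q]
#5=q depends on [4:q]
#6=t depends on [2:s, 5:q]
#7=r depends on [6:t]
sources: [0:q, 2:s]
N(rest) = Σ N(rest − s) over sources s of rest; N(one piece) = 1:
  size 1 → [7]=1
  size 2 → [6,7]=1
  size 3 → [2,6,7]=1  [5,6,7]=1
  size 4 → [2,5,6,7]=2  [4,5,6,7]=1
  size 5 → [2,4,5,6,7]=3  [3,4,5,6,7]=1
  size 6 → [1,3,4,5,6,7]=1  [2,3,4,5,6,7]=4
  first=0(q) contributes 5
  first=2(s) contributes 1
|[w]| = 6

6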